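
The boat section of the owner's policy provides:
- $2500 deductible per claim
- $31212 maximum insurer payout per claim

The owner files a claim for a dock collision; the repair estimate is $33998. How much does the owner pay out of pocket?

Subtract the deductible: $33998 − $2500 = $31498.
Since $31498 > $31212, the payout is capped at $31212.
The owner bears the rest of the original loss: $33998 − $31212 = $2786.

$2786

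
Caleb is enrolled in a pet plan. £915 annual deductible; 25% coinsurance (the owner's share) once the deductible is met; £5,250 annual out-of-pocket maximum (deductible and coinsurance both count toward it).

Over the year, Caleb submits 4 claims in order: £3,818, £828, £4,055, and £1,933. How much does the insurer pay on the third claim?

Claim 1 (£3,818): £915 finishes the deductible; £2,903 goes to coinsurance; owner's 25% is £725.75. Cost to owner: £1,640.75. OOP to date £1,640.75. Insurer: £3,818 − £1,640.75 = £2,177.25.
Claim 2 (£828): 25% coinsurance on £828 = £207. Owner owes £207 (running OOP £1,847.75). Insurer: £828 − £207 = £621.
Claim 3 (£4,055): 25% coinsurance on £4,055 = £1,013.75. Owner owes £1,013.75 (running OOP £2,861.50). Insurer: £4,055 − £1,013.75 = £3,041.25.

£3,041.25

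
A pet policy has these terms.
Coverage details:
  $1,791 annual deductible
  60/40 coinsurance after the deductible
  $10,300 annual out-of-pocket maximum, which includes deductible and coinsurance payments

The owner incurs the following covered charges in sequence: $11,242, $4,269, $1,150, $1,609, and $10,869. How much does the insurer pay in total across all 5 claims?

Claim 1 ($11,242): $1,791 to deductible, leaving $9,451; coinsurance $9,451 × 40% = $3,780.40. Owner pays $5,571.40; OOP now $5,571.40. Insurer: $11,242 − $5,571.40 = $5,670.60.
Claim 2 ($4,269): 40% coinsurance on $4,269 = $1,707.60. Owner owes $1,707.60 (running OOP $7,279). Plan pays $4,269 − $1,707.60 = $2,561.40.
Claim 3 ($1,150): deductible met; 40% of $1,150 = $460. Owner pays $460; OOP now $7,739. Insurer: $1,150 − $460 = $690.
Claim 4 ($1,609): deductible met; 40% of $1,609 = $643.60. Owner owes $643.60 (running OOP $8,382.60). Insurer: $1,609 − $643.60 = $965.40.
Claim 5 ($10,869): deductible already satisfied, so owner's share is 40% × $10,869 = $4,347.60. OOP would hit $12,730.20 > $10,300, so the cap limits the owner to $10,300 − $8,382.60 = $1,917.40. Plan pays $10,869 − $1,917.40 = $8,951.60.
Insurer total = bills − owner's total = $29,139 − $10,300 = $18,839.

$18,839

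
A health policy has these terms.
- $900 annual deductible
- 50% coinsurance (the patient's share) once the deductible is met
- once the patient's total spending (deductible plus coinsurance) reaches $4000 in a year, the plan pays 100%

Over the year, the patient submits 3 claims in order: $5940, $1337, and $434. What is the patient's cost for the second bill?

Claim 1 — $5940: $900 to deductible, leaving $5040; patient's 50% is $2520. Patient owes $3420 (running OOP $3420).
Claim 2 — $1337: 50% coinsurance on $1337 = $668.50. Adding that to $3420 gives $4088.50, past the $4000 cap; patient pays only $4000 − $3420 = $580.

$580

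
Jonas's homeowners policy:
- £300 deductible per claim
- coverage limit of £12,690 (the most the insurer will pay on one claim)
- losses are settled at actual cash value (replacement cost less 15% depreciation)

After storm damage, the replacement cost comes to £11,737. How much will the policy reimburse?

At 15% depreciation, ACV = £11,737 − £1,760.55 = £9,976.45.
Less the £300 deductible: £9,976.45 − £300 = £9,676.45.
£9,676.45 ≤ £12,690, so the limit doesn't bind; insurer pays £9,676.45.

£9,676.45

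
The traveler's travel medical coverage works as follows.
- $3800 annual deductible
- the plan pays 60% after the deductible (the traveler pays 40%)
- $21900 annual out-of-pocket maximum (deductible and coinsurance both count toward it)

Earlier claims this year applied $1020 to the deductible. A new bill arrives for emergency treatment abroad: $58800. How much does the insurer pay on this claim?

$1020 of the $3800 deductible is already met, leaving $2780.
After the $2780 deductible portion, $58800 − $2780 = $56020 is subject to coinsurance.
Traveler's 40% share of $56020 is $22408.
That puts the traveler's cost at $2780 + $22408 = $25188 before any cap.
Adding $25188 to the $1020 already spent would give $26208, which exceeds the $21900 cap; the traveler pays just $21900 − $1020 = $20880.
Insurer pays the balance: $58800 − $20880 = $37920.

$37920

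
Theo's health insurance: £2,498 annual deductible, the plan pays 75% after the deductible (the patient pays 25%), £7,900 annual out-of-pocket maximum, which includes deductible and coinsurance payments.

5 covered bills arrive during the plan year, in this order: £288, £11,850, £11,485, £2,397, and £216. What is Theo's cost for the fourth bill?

£120.75

Claim 1 — £288: entire amount goes to the deductible. Patient owes £288 (running OOP £288).
Claim 2 — £11,850: £2,210 to deductible, leaving £9,640; 25% of £9,640 = £2,410. Patient owes £4,620 (running OOP £4,908).
Claim 3 — £11,485: 25% coinsurance on £11,485 = £2,871.25. Patient pays £2,871.25; OOP now £7,779.25.
Claim 4 — £2,397: 25% coinsurance on £2,397 = £599.25. Adding that to £7,779.25 gives £8,378.50, past the £7,900 cap; patient pays only £7,900 − £7,779.25 = £120.75.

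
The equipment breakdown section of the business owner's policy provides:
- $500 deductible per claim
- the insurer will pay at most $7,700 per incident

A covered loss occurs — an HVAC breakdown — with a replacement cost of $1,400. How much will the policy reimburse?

Subtract the deductible: $1,400 − $500 = $900.
$900 is within the $7,700 limit, so the insurer pays $900.

$900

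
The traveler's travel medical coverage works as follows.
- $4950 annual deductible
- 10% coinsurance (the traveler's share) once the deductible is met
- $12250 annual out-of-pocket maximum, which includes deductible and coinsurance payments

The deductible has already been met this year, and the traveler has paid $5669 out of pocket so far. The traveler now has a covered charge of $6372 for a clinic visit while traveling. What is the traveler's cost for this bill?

$637.20

With the deductible met, the entire $6372 is subject to coinsurance.
Coinsurance: $6372 × 10% = $637.20.
Cumulative spending $5669 + $637.20 = $6306.20 stays under the $12250 maximum.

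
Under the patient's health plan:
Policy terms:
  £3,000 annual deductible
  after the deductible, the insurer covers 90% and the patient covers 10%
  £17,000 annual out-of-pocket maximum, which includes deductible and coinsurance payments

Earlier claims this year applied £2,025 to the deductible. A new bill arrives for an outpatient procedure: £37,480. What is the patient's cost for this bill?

£4,625.50

Deductible still to meet: £3,000 − £2,025 = £975.
After the £975 deductible portion, £37,480 − £975 = £36,505 is subject to coinsurance.
Coinsurance: £36,505 × 10% = £3,650.50.
That puts the patient's cost at £975 + £3,650.50 = £4,625.50 before any cap.
Cumulative spending £2,025 + £4,625.50 = £6,650.50 stays under the £17,000 maximum.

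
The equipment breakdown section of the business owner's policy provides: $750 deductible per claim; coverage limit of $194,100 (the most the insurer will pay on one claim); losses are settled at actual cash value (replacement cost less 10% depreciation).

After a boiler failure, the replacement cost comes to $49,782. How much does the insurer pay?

At 10% depreciation, ACV = $49,782 − $4,978.20 = $44,803.80.
After the deductible, $44,803.80 − $750 = $44,053.80 remains.
$44,053.80 ≤ $194,100, so the limit doesn't bind; insurer pays $44,053.80.

$44,053.80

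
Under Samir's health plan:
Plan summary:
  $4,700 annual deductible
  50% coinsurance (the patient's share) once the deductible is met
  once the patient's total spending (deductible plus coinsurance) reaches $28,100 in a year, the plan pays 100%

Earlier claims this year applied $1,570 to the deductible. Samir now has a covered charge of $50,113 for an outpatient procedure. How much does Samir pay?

Deductible still to meet: $4,700 − $1,570 = $3,130.
After the $3,130 deductible portion, $50,113 − $3,130 = $46,983 is subject to coinsurance.
50% of $46,983 = $23,491.50 falls to the patient.
Patient responsibility before any cap: $3,130 + $23,491.50 = $26,621.50.
Year-to-date out-of-pocket would reach $1,570 + $26,621.50 = $28,191.50, above the $28,100 maximum, so the patient pays only $28,100 − $1,570 = $26,530.

$26,530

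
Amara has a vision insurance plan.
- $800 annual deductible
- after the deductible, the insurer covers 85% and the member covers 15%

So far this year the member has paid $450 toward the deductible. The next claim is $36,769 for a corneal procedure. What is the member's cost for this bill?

$5,812.85

$450 of the $800 deductible is already met, leaving $350.
After the $350 deductible portion, $36,769 − $350 = $36,419 is subject to coinsurance.
15% of $36,419 = $5,462.85 falls to the member.
Member responsibility: $350 + $5,462.85 = $5,812.85.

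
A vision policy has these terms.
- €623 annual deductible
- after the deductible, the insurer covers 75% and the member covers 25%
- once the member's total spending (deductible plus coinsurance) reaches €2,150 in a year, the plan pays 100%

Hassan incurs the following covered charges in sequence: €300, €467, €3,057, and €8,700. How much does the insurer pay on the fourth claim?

Claim 1 (€300): entire amount goes to the deductible. Member owes €300 (running OOP €300). Plan pays €300 − €300 = €0.
Claim 2 (€467): €323 finishes the deductible; €144 goes to coinsurance; 25% of €144 = €36. Member pays €359; OOP now €659. Plan pays €467 − €359 = €108.
Claim 3 (€3,057): deductible met; 25% of €3,057 = €764.25. Cost to member: €764.25. OOP to date €1,423.25. Plan pays €3,057 − €764.25 = €2,292.75.
Claim 4 (€8,700): 25% coinsurance on €8,700 = €2,175. Adding that to €1,423.25 gives €3,598.25, past the €2,150 cap; member pays only €2,150 − €1,423.25 = €726.75. Plan pays €8,700 − €726.75 = €7,973.25.

€7,973.25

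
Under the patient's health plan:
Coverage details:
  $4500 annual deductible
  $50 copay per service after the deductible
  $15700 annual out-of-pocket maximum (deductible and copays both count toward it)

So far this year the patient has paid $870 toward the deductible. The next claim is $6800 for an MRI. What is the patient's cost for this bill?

Remaining deductible: $4500 − $870 = $3630.
That leaves $6800 − $3630 = $3170 for the copay.
Copay on this service: $50.
Patient responsibility before any cap: $3630 + $50 = $3680.
Cumulative spending $870 + $3680 = $4550 stays under the $15700 maximum.

$3680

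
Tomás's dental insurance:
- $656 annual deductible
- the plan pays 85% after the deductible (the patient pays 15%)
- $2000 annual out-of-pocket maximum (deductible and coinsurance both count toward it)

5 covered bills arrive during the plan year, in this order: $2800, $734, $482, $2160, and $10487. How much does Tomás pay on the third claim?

Claim 1 — $2800: $656 to deductible, leaving $2144; patient's 15% is $321.60. Cost to patient: $977.60. OOP to date $977.60.
Claim 2 — $734: 15% coinsurance on $734 = $110.10. Patient pays $110.10; OOP now $1087.70.
Claim 3 — $482: deductible met; 15% of $482 = $72.30. Cost to patient: $72.30. OOP to date $1160.

$72.30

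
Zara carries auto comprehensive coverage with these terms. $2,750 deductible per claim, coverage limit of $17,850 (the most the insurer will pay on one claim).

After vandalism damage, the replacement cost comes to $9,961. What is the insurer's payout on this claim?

$7,211

Less the $2,750 deductible: $9,961 − $2,750 = $7,211.
$7,211 is within the $17,850 limit, so the insurer pays $7,211.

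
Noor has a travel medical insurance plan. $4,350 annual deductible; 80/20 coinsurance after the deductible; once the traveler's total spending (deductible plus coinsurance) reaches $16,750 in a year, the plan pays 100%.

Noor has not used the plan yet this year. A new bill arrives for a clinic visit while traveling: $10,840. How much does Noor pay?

$5,648

Nothing has been paid toward the $4,350 deductible, so the first $4,350 of this charge is applied there.
After the $4,350 deductible portion, $10,840 − $4,350 = $6,490 is subject to coinsurance.
20% of $6,490 = $1,298 falls to the traveler.
So the traveler owes $4,350 + $1,298 = $5,648 before any cap.
Year-to-date out-of-pocket becomes $0 + $5,648 = $5,648, still under the $16,750 maximum, so no cap applies.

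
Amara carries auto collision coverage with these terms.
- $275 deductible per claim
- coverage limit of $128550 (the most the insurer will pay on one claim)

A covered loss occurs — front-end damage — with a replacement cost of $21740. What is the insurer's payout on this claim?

Less the $275 deductible: $21740 − $275 = $21465.
That's under the $128550 cap, so the insurer reimburses the full $21465.

$21465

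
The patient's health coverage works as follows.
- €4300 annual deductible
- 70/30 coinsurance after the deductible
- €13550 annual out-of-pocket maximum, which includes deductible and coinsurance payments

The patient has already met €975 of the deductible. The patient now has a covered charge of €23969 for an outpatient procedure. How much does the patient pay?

€975 of the €4300 deductible is already met, leaving €3325.
After the €3325 deductible portion, €23969 − €3325 = €20644 is subject to coinsurance.
30% of €20644 = €6193.20 falls to the patient.
That puts the patient's cost at €3325 + €6193.20 = €9518.20 before any cap.
Cumulative spending €975 + €9518.20 = €10493.20 stays under the €13550 maximum.

€9518.20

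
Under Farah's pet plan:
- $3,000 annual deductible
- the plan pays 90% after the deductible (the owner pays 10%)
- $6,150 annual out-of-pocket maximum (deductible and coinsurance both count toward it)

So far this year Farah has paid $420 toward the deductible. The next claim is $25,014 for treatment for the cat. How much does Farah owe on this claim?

Deductible still to meet: $3,000 − $420 = $2,580.
The remaining $22,434 (= $25,014 − $2,580) moves to coinsurance.
Owner's 10% share of $22,434 is $2,243.40.
So the owner owes $2,580 + $2,243.40 = $4,823.40 before any cap.
Total out-of-pocket so far would be $420 + $4,823.40 = $5,243.40, below the $6,150 cap — no reduction.

$4,823.40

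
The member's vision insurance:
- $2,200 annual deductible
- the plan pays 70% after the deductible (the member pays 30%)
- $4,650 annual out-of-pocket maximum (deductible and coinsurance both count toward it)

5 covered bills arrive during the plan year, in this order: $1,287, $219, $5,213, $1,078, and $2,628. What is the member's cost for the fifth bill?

Claim 1 ($1,287): all of it applies to the deductible. Member pays $1,287; OOP now $1,287.
Claim 2 ($219): entire amount goes to the deductible. Cost to member: $219. OOP to date $1,506.
Claim 3 ($5,213): $694 finishes the deductible; $4,519 goes to coinsurance; coinsurance $4,519 × 30% = $1,355.70. Cost to member: $2,049.70. OOP to date $3,555.70.
Claim 4 ($1,078): deductible already satisfied, so member's share is 30% × $1,078 = $323.40. Cost to member: $323.40. OOP to date $3,879.10.
Claim 5 ($2,628): 30% coinsurance on $2,628 = $788.40. OOP would hit $4,667.50 > $4,650, so the cap limits the member to $4,650 − $3,879.10 = $770.90.

$770.90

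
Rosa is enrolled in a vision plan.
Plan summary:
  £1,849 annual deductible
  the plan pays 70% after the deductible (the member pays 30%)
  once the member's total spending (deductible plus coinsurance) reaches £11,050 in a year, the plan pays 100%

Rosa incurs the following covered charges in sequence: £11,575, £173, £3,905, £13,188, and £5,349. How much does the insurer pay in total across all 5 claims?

£23,140

Claim 1 (£11,575): deductible takes £1,849, £9,726 remains; member's 30% is £2,917.80. Member owes £4,766.80 (running OOP £4,766.80). Plan pays £11,575 − £4,766.80 = £6,808.20.
Claim 2 (£173): 30% coinsurance on £173 = £51.90. Member pays £51.90; OOP now £4,818.70. Insurer: £173 − £51.90 = £121.10.
Claim 3 (£3,905): 30% coinsurance on £3,905 = £1,171.50. Member owes £1,171.50 (running OOP £5,990.20). Plan pays £3,905 − £1,171.50 = £2,733.50.
Claim 4 (£13,188): 30% coinsurance on £13,188 = £3,956.40. Cost to member: £3,956.40. OOP to date £9,946.60. Plan pays £13,188 − £3,956.40 = £9,231.60.
Claim 5 (£5,349): deductible already satisfied, so member's share is 30% × £5,349 = £1,604.70. That would push OOP to £11,551.30, over the £11,050 cap, so member pays £11,050 − £9,946.60 = £1,103.40. Plan pays £5,349 − £1,103.40 = £4,245.60.
Insurer total: £6,808.20 + £121.10 + £2,733.50 + £9,231.60 + £4,245.60 = £23,140.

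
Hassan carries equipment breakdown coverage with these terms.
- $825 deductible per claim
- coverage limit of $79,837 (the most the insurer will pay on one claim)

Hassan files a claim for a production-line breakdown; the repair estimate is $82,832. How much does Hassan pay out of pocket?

$2,995

Less the $825 deductible: $82,832 − $825 = $82,007.
The $79,837 per-incident cap binds; insurer pays $79,837.
The business owner bears the rest of the original loss: $82,832 − $79,837 = $2,995.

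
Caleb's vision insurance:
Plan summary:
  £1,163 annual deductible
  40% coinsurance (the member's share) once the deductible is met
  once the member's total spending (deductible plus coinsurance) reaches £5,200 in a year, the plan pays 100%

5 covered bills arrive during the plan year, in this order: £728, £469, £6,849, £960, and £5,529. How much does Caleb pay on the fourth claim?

£384

Claim 1 (£728): all of it applies to the deductible. Cost to member: £728. OOP to date £728.
Claim 2 (£469): £435 finishes the deductible; £34 goes to coinsurance; 40% of £34 = £13.60. Member owes £448.60 (running OOP £1,176.60).
Claim 3 (£6,849): deductible met; 40% of £6,849 = £2,739.60. Member pays £2,739.60; OOP now £3,916.20.
Claim 4 (£960): deductible met; 40% of £960 = £384. Member pays £384; OOP now £4,300.20.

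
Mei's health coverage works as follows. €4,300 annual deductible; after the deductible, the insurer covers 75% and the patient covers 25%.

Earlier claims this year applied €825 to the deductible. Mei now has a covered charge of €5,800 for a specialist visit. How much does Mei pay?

€4,056.25

Remaining deductible: €4,300 − €825 = €3,475.
After the €3,475 deductible portion, €5,800 − €3,475 = €2,325 is subject to coinsurance.
25% of €2,325 = €581.25 falls to the patient.
Patient responsibility: €3,475 + €581.25 = €4,056.25.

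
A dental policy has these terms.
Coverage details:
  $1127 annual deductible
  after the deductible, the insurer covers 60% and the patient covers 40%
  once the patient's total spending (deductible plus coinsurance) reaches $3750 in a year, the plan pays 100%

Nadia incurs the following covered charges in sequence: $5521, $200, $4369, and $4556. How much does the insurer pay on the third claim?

$3583.60

#1 ($5521): $1127 finishes the deductible; $4394 goes to coinsurance; patient's 40% is $1757.60. Cost to patient: $2884.60. OOP to date $2884.60. Plan pays $5521 − $2884.60 = $2636.40.
#2 ($200): deductible already satisfied, so patient's share is 40% × $200 = $80. Patient pays $80; OOP now $2964.60. Insurer: $200 − $80 = $120.
#3 ($4369): 40% coinsurance on $4369 = $1747.60. Adding that to $2964.60 gives $4712.20, past the $3750 cap; patient pays only $3750 − $2964.60 = $785.40. Insurer: $4369 − $785.40 = $3583.60.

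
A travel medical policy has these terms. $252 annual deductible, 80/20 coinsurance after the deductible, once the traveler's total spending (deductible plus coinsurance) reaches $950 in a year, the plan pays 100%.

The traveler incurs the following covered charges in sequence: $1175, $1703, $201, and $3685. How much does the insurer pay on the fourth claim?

$3552.40

#1 ($1175): $252 to deductible, leaving $923; traveler's 20% is $184.60. Cost to traveler: $436.60. OOP to date $436.60. Plan pays $1175 − $436.60 = $738.40.
#2 ($1703): deductible already satisfied, so traveler's share is 20% × $1703 = $340.60. Traveler owes $340.60 (running OOP $777.20). Insurer: $1703 − $340.60 = $1362.40.
#3 ($201): deductible already satisfied, so traveler's share is 20% × $201 = $40.20. Traveler pays $40.20; OOP now $817.40. Insurer: $201 − $40.20 = $160.80.
#4 ($3685): 20% coinsurance on $3685 = $737. That would push OOP to $1554.40, over the $950 cap, so traveler pays $950 − $817.40 = $132.60. Insurer: $3685 − $132.60 = $3552.40.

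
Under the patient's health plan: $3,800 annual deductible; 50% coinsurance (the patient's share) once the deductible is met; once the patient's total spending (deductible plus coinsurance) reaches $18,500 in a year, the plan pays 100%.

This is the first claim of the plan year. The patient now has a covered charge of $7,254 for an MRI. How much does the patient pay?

Deductible not yet touched, so the first $3,800 of the bill goes to the deductible.
That leaves $7,254 − $3,800 = $3,454 for coinsurance.
Patient's 50% share of $3,454 is $1,727.
So the patient owes $3,800 + $1,727 = $5,527 before any cap.
Year-to-date out-of-pocket becomes $0 + $5,527 = $5,527, still under the $18,500 maximum, so no cap applies.

$5,527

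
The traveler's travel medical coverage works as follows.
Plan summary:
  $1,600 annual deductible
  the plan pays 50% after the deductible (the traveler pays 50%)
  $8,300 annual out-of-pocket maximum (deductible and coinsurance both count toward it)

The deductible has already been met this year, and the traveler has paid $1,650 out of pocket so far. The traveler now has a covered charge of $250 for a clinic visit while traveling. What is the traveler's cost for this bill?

$125

With the deductible met, the entire $250 is subject to coinsurance.
Traveler's 50% share of $250 is $125.
Total out-of-pocket so far would be $1,650 + $125 = $1,775, below the $8,300 cap — no reduction.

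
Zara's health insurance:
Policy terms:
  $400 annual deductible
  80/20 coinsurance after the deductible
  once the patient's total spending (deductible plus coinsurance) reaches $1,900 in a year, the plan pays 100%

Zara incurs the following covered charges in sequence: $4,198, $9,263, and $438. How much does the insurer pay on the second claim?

#1 ($4,198): $400 finishes the deductible; $3,798 goes to coinsurance; coinsurance $3,798 × 20% = $759.60. Cost to patient: $1,159.60. OOP to date $1,159.60. Insurer: $4,198 − $1,159.60 = $3,038.40.
#2 ($9,263): 20% coinsurance on $9,263 = $1,852.60. OOP would hit $3,012.20 > $1,900, so the cap limits the patient to $1,900 − $1,159.60 = $740.40. Insurer: $9,263 − $740.40 = $8,522.60.

$8,522.60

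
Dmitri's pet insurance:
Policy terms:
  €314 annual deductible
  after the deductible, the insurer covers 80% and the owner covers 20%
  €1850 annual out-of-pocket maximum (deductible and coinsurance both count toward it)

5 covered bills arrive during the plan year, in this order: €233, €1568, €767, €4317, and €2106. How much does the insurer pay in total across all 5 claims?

Bill 1, €233: all of it applies to the deductible. Owner owes €233 (running OOP €233). Plan pays €233 − €233 = €0.
Bill 2, €1568: €81 to deductible, leaving €1487; owner's 20% is €297.40. Owner owes €378.40 (running OOP €611.40). Plan pays €1568 − €378.40 = €1189.60.
Bill 3, €767: 20% coinsurance on €767 = €153.40. Owner pays €153.40; OOP now €764.80. Plan pays €767 − €153.40 = €613.60.
Bill 4, €4317: 20% coinsurance on €4317 = €863.40. Owner pays €863.40; OOP now €1628.20. Plan pays €4317 − €863.40 = €3453.60.
Bill 5, €2106: 20% coinsurance on €2106 = €421.20. OOP would hit €2049.40 > €1850, so the cap limits the owner to €1850 − €1628.20 = €221.80. Insurer: €2106 − €221.80 = €1884.20.
Insurer total: €0 + €1189.60 + €613.60 + €3453.60 + €1884.20 = €7141.

€7141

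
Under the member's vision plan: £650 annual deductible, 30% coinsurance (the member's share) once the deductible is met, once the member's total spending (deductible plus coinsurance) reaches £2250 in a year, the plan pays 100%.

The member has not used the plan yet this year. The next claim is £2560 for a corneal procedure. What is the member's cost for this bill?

£1223

Deductible not yet touched, so the first £650 of the bill goes to the deductible.
The remaining £1910 (= £2560 − £650) moves to coinsurance.
Member's 30% share of £1910 is £573.
That puts the member's cost at £650 + £573 = £1223 before any cap.
Year-to-date out-of-pocket becomes £0 + £1223 = £1223, still under the £2250 maximum, so no cap applies.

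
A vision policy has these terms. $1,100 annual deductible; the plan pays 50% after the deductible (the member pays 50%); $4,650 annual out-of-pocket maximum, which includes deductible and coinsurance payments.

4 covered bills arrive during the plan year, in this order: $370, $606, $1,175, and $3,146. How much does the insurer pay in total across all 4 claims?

#1 ($370): all of it applies to the deductible. Member pays $370; OOP now $370. Plan pays $370 − $370 = $0.
#2 ($606): all of it applies to the deductible. Cost to member: $606. OOP to date $976. Plan pays $606 − $606 = $0.
#3 ($1,175): $124 to deductible, leaving $1,051; 50% of $1,051 = $525.50. Member owes $649.50 (running OOP $1,625.50). Insurer: $1,175 − $649.50 = $525.50.
#4 ($3,146): 50% coinsurance on $3,146 = $1,573. Member owes $1,573 (running OOP $3,198.50). Insurer: $3,146 − $1,573 = $1,573.
Insurer total = bills − member's total = $5,297 − $3,198.50 = $2,098.50.

$2,098.50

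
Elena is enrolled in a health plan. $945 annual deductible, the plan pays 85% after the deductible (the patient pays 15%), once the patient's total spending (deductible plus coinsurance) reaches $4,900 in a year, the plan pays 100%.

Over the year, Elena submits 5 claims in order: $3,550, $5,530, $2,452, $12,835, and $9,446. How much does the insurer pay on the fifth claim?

$9,004.30

Claim 1 — $3,550: deductible takes $945, $2,605 remains; coinsurance $2,605 × 15% = $390.75. Patient owes $1,335.75 (running OOP $1,335.75). Plan pays $3,550 − $1,335.75 = $2,214.25.
Claim 2 — $5,530: deductible already satisfied, so patient's share is 15% × $5,530 = $829.50. Cost to patient: $829.50. OOP to date $2,165.25. Insurer: $5,530 − $829.50 = $4,700.50.
Claim 3 — $2,452: deductible met; 15% of $2,452 = $367.80. Patient owes $367.80 (running OOP $2,533.05). Plan pays $2,452 − $367.80 = $2,084.20.
Claim 4 — $12,835: deductible already satisfied, so patient's share is 15% × $12,835 = $1,925.25. Cost to patient: $1,925.25. OOP to date $4,458.30. Plan pays $12,835 − $1,925.25 = $10,909.75.
Claim 5 — $9,446: deductible already satisfied, so patient's share is 15% × $9,446 = $1,416.90. Adding that to $4,458.30 gives $5,875.20, past the $4,900 cap; patient pays only $4,900 − $4,458.30 = $441.70. Insurer: $9,446 − $441.70 = $9,004.30.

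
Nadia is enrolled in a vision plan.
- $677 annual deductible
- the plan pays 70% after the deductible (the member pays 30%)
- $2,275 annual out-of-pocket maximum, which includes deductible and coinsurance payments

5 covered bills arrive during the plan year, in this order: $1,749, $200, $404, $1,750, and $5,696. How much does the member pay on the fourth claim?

Bill 1, $1,749: deductible takes $677, $1,072 remains; member's 30% is $321.60. Member pays $998.60; OOP now $998.60.
Bill 2, $200: deductible already satisfied, so member's share is 30% × $200 = $60. Member owes $60 (running OOP $1,058.60).
Bill 3, $404: deductible met; 30% of $404 = $121.20. Cost to member: $121.20. OOP to date $1,179.80.
Bill 4, $1,750: 30% coinsurance on $1,750 = $525. Member owes $525 (running OOP $1,704.80).

$525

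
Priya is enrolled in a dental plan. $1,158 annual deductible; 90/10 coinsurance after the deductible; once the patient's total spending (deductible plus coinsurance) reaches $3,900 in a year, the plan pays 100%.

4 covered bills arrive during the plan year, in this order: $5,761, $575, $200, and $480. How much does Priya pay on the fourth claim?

$48

Claim 1 — $5,761: $1,158 finishes the deductible; $4,603 goes to coinsurance; patient's 10% is $460.30. Patient pays $1,618.30; OOP now $1,618.30.
Claim 2 — $575: deductible met; 10% of $575 = $57.50. Patient owes $57.50 (running OOP $1,675.80).
Claim 3 — $200: deductible met; 10% of $200 = $20. Patient pays $20; OOP now $1,695.80.
Claim 4 — $480: 10% coinsurance on $480 = $48. Patient pays $48; OOP now $1,743.80.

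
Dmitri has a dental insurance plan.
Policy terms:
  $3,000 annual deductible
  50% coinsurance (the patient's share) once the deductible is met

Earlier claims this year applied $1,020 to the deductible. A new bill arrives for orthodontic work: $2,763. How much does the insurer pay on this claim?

$1,020 of the $3,000 deductible is already met, leaving $1,980.
After the $1,980 deductible portion, $2,763 − $1,980 = $783 is subject to coinsurance.
Coinsurance: $783 × 50% = $391.50.
So the patient owes $1,980 + $391.50 = $2,371.50.
The plan picks up $2,763 − $2,371.50 = $391.50.

$391.50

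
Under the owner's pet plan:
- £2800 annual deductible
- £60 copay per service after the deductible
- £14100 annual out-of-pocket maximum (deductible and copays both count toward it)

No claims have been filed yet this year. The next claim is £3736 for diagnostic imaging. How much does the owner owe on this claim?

£2860

The full £2800 deductible is still open; £2800 of this bill applies to it.
After the £2800 deductible portion, £3736 − £2800 = £936 is subject to the copay.
Copay on this service: £60.
Owner responsibility before any cap: £2800 + £60 = £2860.
Year-to-date out-of-pocket becomes £0 + £2860 = £2860, still under the £14100 maximum, so no cap applies.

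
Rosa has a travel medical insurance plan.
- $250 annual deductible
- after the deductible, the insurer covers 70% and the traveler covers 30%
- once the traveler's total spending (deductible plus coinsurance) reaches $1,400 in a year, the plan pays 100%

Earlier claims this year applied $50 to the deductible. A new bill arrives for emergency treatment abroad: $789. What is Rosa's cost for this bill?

$376.70

Deductible still to meet: $250 − $50 = $200.
The remaining $589 (= $789 − $200) moves to coinsurance.
Coinsurance: $589 × 30% = $176.70.
So the traveler owes $200 + $176.70 = $376.70 before any cap.
Year-to-date out-of-pocket becomes $50 + $376.70 = $426.70, still under the $1,400 maximum, so no cap applies.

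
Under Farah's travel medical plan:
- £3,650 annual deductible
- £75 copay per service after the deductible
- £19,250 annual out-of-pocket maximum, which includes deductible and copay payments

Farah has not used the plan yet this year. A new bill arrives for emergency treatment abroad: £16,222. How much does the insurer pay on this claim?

Nothing has been paid toward the £3,650 deductible, so the first £3,650 of this charge is applied there.
That leaves £16,222 − £3,650 = £12,572 for the copay.
Copay on this service: £75.
That puts the traveler's cost at £3,650 + £75 = £3,725 before any cap.
Total out-of-pocket so far would be £0 + £3,725 = £3,725, below the £19,250 cap — no reduction.
The insurer covers the remainder: £16,222 − £3,725 = £12,497.

£12,497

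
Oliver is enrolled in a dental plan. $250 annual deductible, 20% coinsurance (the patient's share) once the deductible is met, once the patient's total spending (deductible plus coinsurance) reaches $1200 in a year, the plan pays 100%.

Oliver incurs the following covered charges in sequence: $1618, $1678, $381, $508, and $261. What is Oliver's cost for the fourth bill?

$101.60

Bill 1, $1618: $250 to deductible, leaving $1368; 20% of $1368 = $273.60. Patient owes $523.60 (running OOP $523.60).
Bill 2, $1678: deductible met; 20% of $1678 = $335.60. Patient owes $335.60 (running OOP $859.20).
Bill 3, $381: 20% coinsurance on $381 = $76.20. Patient owes $76.20 (running OOP $935.40).
Bill 4, $508: deductible met; 20% of $508 = $101.60. Patient pays $101.60; OOP now $1037.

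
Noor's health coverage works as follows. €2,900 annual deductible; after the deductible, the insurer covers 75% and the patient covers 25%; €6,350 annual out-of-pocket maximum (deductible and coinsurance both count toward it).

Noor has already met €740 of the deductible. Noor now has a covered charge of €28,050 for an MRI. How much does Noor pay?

€740 of the €2,900 deductible is already met, leaving €2,160.
After the €2,160 deductible portion, €28,050 − €2,160 = €25,890 is subject to coinsurance.
25% of €25,890 = €6,472.50 falls to the patient.
So the patient owes €2,160 + €6,472.50 = €8,632.50 before any cap.
Adding €8,632.50 to the €740 already spent would give €9,372.50, which exceeds the €6,350 cap; the patient pays just €6,350 − €740 = €5,610.

€5,610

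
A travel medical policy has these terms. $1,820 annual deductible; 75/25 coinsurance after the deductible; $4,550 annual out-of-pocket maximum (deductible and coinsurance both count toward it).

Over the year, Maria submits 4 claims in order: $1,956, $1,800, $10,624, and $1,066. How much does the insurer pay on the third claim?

$8,378

Claim 1 — $1,956: $1,820 to deductible, leaving $136; traveler's 25% is $34. Traveler owes $1,854 (running OOP $1,854). Insurer: $1,956 − $1,854 = $102.
Claim 2 — $1,800: deductible already satisfied, so traveler's share is 25% × $1,800 = $450. Traveler owes $450 (running OOP $2,304). Plan pays $1,800 − $450 = $1,350.
Claim 3 — $10,624: deductible met; 25% of $10,624 = $2,656. Adding that to $2,304 gives $4,960, past the $4,550 cap; traveler pays only $4,550 − $2,304 = $2,246. Plan pays $10,624 − $2,246 = $8,378.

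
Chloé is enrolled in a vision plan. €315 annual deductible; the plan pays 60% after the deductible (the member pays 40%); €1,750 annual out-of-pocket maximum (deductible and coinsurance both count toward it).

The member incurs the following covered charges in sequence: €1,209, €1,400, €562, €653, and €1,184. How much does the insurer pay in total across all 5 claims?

Bill 1, €1,209: deductible takes €315, €894 remains; coinsurance €894 × 40% = €357.60. Cost to member: €672.60. OOP to date €672.60. Plan pays €1,209 − €672.60 = €536.40.
Bill 2, €1,400: deductible met; 40% of €1,400 = €560. Member owes €560 (running OOP €1,232.60). Insurer: €1,400 − €560 = €840.
Bill 3, €562: deductible already satisfied, so member's share is 40% × €562 = €224.80. Member owes €224.80 (running OOP €1,457.40). Plan pays €562 − €224.80 = €337.20.
Bill 4, €653: deductible met; 40% of €653 = €261.20. Member pays €261.20; OOP now €1,718.60. Plan pays €653 − €261.20 = €391.80.
Bill 5, €1,184: deductible met; 40% of €1,184 = €473.60. Adding that to €1,718.60 gives €2,192.20, past the €1,750 cap; member pays only €1,750 − €1,718.60 = €31.40. Plan pays €1,184 − €31.40 = €1,152.60.
Insurer total: €536.40 + €840 + €337.20 + €391.80 + €1,152.60 = €3,258.

€3,258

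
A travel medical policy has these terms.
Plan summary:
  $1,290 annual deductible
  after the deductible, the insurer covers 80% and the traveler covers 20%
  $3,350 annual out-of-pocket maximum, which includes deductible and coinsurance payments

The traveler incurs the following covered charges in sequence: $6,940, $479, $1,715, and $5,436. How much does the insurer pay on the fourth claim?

$4,944.80

Claim 1 ($6,940): $1,290 finishes the deductible; $5,650 goes to coinsurance; coinsurance $5,650 × 20% = $1,130. Traveler owes $2,420 (running OOP $2,420). Insurer: $6,940 − $2,420 = $4,520.
Claim 2 ($479): deductible already satisfied, so traveler's share is 20% × $479 = $95.80. Traveler pays $95.80; OOP now $2,515.80. Insurer: $479 − $95.80 = $383.20.
Claim 3 ($1,715): deductible already satisfied, so traveler's share is 20% × $1,715 = $343. Cost to traveler: $343. OOP to date $2,858.80. Plan pays $1,715 − $343 = $1,372.
Claim 4 ($5,436): deductible met; 20% of $5,436 = $1,087.20. OOP would hit $3,946 > $3,350, so the cap limits the traveler to $3,350 − $2,858.80 = $491.20. Insurer: $5,436 − $491.20 = $4,944.80.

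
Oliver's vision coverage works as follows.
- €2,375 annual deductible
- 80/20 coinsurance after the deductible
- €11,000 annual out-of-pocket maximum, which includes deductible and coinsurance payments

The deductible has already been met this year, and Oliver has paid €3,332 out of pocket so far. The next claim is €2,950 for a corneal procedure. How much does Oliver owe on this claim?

€590

The deductible is already satisfied, so the full bill goes to coinsurance.
20% of €2,950 = €590 falls to the member.
Total out-of-pocket so far would be €3,332 + €590 = €3,922, below the €11,000 cap — no reduction.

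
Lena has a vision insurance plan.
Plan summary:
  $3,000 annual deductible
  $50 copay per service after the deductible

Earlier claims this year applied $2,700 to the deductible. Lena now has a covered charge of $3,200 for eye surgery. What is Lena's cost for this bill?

$350

Deductible still to meet: $3,000 − $2,700 = $300.
That leaves $3,200 − $300 = $2,900 for the copay.
Copay on this service: $50.
Member responsibility: $300 + $50 = $350.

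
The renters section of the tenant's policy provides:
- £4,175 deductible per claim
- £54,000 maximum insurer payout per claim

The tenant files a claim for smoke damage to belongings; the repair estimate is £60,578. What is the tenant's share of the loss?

£6,578

After the deductible, £60,578 − £4,175 = £56,403 remains.
The £54,000 per-incident cap binds; insurer pays £54,000.
The tenant bears the rest of the original loss: £60,578 − £54,000 = £6,578.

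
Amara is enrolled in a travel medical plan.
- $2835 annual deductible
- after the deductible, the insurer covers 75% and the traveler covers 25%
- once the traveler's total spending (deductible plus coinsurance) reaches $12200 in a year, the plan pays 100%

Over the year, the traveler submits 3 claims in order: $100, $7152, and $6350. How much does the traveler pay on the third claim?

Claim 1 ($100): entire amount goes to the deductible. Traveler pays $100; OOP now $100.
Claim 2 ($7152): deductible takes $2735, $4417 remains; traveler's 25% is $1104.25. Traveler pays $3839.25; OOP now $3939.25.
Claim 3 ($6350): 25% coinsurance on $6350 = $1587.50. Traveler owes $1587.50 (running OOP $5526.75).

$1587.50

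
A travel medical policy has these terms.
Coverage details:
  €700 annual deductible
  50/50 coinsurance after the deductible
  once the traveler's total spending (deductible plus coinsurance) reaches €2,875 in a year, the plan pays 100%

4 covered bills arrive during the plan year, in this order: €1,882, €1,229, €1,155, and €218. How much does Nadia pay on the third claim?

€577.50

Bill 1, €1,882: €700 finishes the deductible; €1,182 goes to coinsurance; 50% of €1,182 = €591. Traveler pays €1,291; OOP now €1,291.
Bill 2, €1,229: deductible met; 50% of €1,229 = €614.50. Traveler pays €614.50; OOP now €1,905.50.
Bill 3, €1,155: deductible already satisfied, so traveler's share is 50% × €1,155 = €577.50. Traveler owes €577.50 (running OOP €2,483).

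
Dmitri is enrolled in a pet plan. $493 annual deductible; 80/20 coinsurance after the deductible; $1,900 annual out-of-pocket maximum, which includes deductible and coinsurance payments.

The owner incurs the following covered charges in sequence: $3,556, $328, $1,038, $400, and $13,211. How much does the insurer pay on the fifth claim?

Bill 1, $3,556: $493 to deductible, leaving $3,063; coinsurance $3,063 × 20% = $612.60. Owner owes $1,105.60 (running OOP $1,105.60). Insurer: $3,556 − $1,105.60 = $2,450.40.
Bill 2, $328: deductible already satisfied, so owner's share is 20% × $328 = $65.60. Owner pays $65.60; OOP now $1,171.20. Insurer: $328 − $65.60 = $262.40.
Bill 3, $1,038: deductible met; 20% of $1,038 = $207.60. Owner owes $207.60 (running OOP $1,378.80). Insurer: $1,038 − $207.60 = $830.40.
Bill 4, $400: deductible already satisfied, so owner's share is 20% × $400 = $80. Owner pays $80; OOP now $1,458.80. Plan pays $400 − $80 = $320.
Bill 5, $13,211: deductible met; 20% of $13,211 = $2,642.20. Adding that to $1,458.80 gives $4,101, past the $1,900 cap; owner pays only $1,900 − $1,458.80 = $441.20. Insurer: $13,211 − $441.20 = $12,769.80.

$12,769.80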